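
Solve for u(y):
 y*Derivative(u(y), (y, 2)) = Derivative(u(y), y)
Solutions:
 u(y) = C1 + C2*y^2


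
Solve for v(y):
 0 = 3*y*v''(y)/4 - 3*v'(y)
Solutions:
 v(y) = C1 + C2*y^5


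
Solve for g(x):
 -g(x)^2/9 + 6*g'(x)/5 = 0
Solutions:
 g(x) = -54/(C1 + 5*x)


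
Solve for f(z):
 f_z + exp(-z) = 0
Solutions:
 f(z) = C1 + exp(-z)


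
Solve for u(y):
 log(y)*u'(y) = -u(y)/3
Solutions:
 u(y) = C1*exp(-li(y)/3)


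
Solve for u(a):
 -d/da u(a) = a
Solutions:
 u(a) = C1 - a^2/2


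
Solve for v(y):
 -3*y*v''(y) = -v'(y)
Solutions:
 v(y) = C1 + C2*y^(4/3)


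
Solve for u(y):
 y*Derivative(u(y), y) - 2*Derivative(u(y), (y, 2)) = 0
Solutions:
 u(y) = C1 + C2*erfi(y/2)


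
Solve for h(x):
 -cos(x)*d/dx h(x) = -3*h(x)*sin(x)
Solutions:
 h(x) = C1/cos(x)^3


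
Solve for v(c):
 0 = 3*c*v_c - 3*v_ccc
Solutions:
 v(c) = C1 + Integral(C2*airyai(c) + C3*airybi(c), c)


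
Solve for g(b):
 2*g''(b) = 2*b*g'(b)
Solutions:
 g(b) = C1 + C2*erfi(sqrt(2)*b/2)


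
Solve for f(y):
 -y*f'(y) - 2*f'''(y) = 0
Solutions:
 f(y) = C1 + Integral(C2*airyai(-2^(2/3)*y/2) + C3*airybi(-2^(2/3)*y/2), y)


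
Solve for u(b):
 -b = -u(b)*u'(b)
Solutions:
 u(b) = -sqrt(C1 + b^2)
 u(b) = sqrt(C1 + b^2)


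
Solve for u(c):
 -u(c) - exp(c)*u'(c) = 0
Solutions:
 u(c) = C1*exp(exp(-c))


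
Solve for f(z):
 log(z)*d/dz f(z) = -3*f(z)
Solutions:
 f(z) = C1*exp(-3*li(z))


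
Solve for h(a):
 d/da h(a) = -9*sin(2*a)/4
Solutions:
 h(a) = C1 + 9*cos(2*a)/8


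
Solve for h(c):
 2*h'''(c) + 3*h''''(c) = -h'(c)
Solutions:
 h(c) = C1 + C4*exp(-c) + (C2*sin(sqrt(11)*c/6) + C3*cos(sqrt(11)*c/6))*exp(c/6)


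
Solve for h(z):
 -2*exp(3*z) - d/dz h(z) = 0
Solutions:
 h(z) = C1 - 2*exp(3*z)/3


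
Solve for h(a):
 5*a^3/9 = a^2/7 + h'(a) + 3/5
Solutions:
 h(a) = C1 + 5*a^4/36 - a^3/21 - 3*a/5


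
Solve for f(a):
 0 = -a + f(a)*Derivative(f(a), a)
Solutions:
 f(a) = -sqrt(C1 + a^2)
 f(a) = sqrt(C1 + a^2)


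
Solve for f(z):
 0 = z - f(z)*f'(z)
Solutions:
 f(z) = -sqrt(C1 + z^2)
 f(z) = sqrt(C1 + z^2)


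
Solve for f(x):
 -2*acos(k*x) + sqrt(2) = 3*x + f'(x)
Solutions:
 f(x) = C1 - 3*x^2/2 + sqrt(2)*x - 2*Piecewise((x*acos(k*x) - sqrt(-k^2*x^2 + 1)/k, Ne(k, 0)), (pi*x/2, True))


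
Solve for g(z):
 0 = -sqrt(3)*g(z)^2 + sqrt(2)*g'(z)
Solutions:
 g(z) = -2/(C1 + sqrt(6)*z)


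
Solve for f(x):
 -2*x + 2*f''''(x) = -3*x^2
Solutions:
 f(x) = C1 + C2*x + C3*x^2 + C4*x^3 - x^6/240 + x^5/120


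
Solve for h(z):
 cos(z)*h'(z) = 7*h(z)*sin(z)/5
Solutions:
 h(z) = C1/cos(z)^(7/5)


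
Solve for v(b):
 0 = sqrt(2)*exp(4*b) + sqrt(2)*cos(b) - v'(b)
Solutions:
 v(b) = C1 + sqrt(2)*exp(4*b)/4 + sqrt(2)*sin(b)


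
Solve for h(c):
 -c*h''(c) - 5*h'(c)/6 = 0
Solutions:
 h(c) = C1 + C2*c^(1/6)


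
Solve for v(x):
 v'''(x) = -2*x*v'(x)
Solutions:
 v(x) = C1 + Integral(C2*airyai(-2^(1/3)*x) + C3*airybi(-2^(1/3)*x), x)


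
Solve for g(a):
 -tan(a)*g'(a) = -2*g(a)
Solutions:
 g(a) = C1*sin(a)^2


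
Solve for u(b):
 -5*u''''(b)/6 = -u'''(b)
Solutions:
 u(b) = C1 + C2*b + C3*b^2 + C4*exp(6*b/5)


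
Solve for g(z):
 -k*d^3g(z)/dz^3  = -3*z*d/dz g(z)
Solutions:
 g(z) = C1 + Integral(C2*airyai(3^(1/3)*z*(1/k)^(1/3)) + C3*airybi(3^(1/3)*z*(1/k)^(1/3)), z)


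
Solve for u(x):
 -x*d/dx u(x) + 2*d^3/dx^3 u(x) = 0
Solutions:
 u(x) = C1 + Integral(C2*airyai(2^(2/3)*x/2) + C3*airybi(2^(2/3)*x/2), x)


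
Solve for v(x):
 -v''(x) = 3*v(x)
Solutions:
 v(x) = C1*sin(sqrt(3)*x) + C2*cos(sqrt(3)*x)


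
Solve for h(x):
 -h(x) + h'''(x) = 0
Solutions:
 h(x) = C3*exp(x) + (C1*sin(sqrt(3)*x/2) + C2*cos(sqrt(3)*x/2))*exp(-x/2)


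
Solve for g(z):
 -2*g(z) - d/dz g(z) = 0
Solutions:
 g(z) = C1*exp(-2*z)


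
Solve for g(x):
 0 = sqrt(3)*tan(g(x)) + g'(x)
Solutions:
 g(x) = pi - asin(C1*exp(-sqrt(3)*x))
 g(x) = asin(C1*exp(-sqrt(3)*x))


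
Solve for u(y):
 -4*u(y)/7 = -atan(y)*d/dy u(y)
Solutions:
 u(y) = C1*exp(4*Integral(1/atan(y), y)/7)


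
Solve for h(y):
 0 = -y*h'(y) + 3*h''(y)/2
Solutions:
 h(y) = C1 + C2*erfi(sqrt(3)*y/3)


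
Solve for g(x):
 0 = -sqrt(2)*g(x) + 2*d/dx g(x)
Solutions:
 g(x) = C1*exp(sqrt(2)*x/2)


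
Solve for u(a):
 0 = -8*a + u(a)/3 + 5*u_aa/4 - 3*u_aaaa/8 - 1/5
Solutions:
 u(a) = C1*exp(-sqrt(3)*a*sqrt(5 + sqrt(33))/3) + C2*exp(sqrt(3)*a*sqrt(5 + sqrt(33))/3) + C3*sin(sqrt(3)*a*sqrt(-5 + sqrt(33))/3) + C4*cos(sqrt(3)*a*sqrt(-5 + sqrt(33))/3) + 24*a + 3/5


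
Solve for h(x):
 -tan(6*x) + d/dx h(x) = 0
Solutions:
 h(x) = C1 - log(cos(6*x))/6


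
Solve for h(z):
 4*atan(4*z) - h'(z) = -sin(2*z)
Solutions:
 h(z) = C1 + 4*z*atan(4*z) - log(16*z^2 + 1)/2 - cos(2*z)/2


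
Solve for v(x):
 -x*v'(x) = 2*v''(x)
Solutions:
 v(x) = C1 + C2*erf(x/2)


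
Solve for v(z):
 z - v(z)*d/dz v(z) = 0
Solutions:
 v(z) = -sqrt(C1 + z^2)
 v(z) = sqrt(C1 + z^2)


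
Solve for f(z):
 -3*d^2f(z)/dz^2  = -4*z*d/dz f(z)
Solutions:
 f(z) = C1 + C2*erfi(sqrt(6)*z/3)


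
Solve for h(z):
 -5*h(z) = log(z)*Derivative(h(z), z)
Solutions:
 h(z) = C1*exp(-5*li(z))


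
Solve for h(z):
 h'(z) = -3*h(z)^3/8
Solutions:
 h(z) = -2*sqrt(-1/(C1 - 3*z))
 h(z) = 2*sqrt(-1/(C1 - 3*z))


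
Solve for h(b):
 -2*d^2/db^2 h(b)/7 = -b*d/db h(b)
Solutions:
 h(b) = C1 + C2*erfi(sqrt(7)*b/2)


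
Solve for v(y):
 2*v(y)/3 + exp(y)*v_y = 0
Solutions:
 v(y) = C1*exp(2*exp(-y)/3)


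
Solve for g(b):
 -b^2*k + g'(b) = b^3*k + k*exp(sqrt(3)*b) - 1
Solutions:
 g(b) = C1 + b^4*k/4 + b^3*k/3 - b + sqrt(3)*k*exp(sqrt(3)*b)/3


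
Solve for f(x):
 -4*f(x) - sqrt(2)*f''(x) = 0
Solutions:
 f(x) = C1*sin(2^(3/4)*x) + C2*cos(2^(3/4)*x)


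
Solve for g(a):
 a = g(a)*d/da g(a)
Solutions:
 g(a) = -sqrt(C1 + a^2)
 g(a) = sqrt(C1 + a^2)


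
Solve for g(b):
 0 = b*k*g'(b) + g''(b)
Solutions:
 g(b) = Piecewise((-sqrt(2)*sqrt(pi)*C1*erf(sqrt(2)*b*sqrt(k)/2)/(2*sqrt(k)) - C2, (k > 0) | (k < 0)), (-C1*b - C2, True))


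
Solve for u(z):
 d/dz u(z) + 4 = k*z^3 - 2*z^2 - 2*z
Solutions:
 u(z) = C1 + k*z^4/4 - 2*z^3/3 - z^2 - 4*z


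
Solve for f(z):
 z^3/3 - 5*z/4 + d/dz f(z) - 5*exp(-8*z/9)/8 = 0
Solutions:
 f(z) = C1 - z^4/12 + 5*z^2/8 - 45*exp(-8*z/9)/64


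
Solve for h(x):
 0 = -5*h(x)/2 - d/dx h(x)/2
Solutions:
 h(x) = C1*exp(-5*x)


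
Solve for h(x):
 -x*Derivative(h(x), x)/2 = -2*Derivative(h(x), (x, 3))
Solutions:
 h(x) = C1 + Integral(C2*airyai(2^(1/3)*x/2) + C3*airybi(2^(1/3)*x/2), x)


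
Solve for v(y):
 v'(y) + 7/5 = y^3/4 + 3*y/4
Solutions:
 v(y) = C1 + y^4/16 + 3*y^2/8 - 7*y/5


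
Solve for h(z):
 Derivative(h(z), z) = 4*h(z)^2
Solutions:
 h(z) = -1/(C1 + 4*z)


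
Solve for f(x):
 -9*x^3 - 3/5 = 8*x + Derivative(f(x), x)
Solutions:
 f(x) = C1 - 9*x^4/4 - 4*x^2 - 3*x/5


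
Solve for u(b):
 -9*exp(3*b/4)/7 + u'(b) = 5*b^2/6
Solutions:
 u(b) = C1 + 5*b^3/18 + 12*exp(3*b/4)/7


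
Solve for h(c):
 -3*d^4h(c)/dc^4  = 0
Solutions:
 h(c) = C1 + C2*c + C3*c^2 + C4*c^3


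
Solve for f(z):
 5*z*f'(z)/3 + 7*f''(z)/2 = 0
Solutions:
 f(z) = C1 + C2*erf(sqrt(105)*z/21)


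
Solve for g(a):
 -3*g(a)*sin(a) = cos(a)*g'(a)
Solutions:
 g(a) = C1*cos(a)^3


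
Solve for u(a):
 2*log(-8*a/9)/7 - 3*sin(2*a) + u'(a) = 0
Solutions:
 u(a) = C1 - 2*a*log(-a)/7 - 6*a*log(2)/7 + 2*a/7 + 4*a*log(3)/7 - 3*cos(2*a)/2


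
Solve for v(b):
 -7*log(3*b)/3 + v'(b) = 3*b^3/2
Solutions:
 v(b) = C1 + 3*b^4/8 + 7*b*log(b)/3 - 7*b/3 + 7*b*log(3)/3


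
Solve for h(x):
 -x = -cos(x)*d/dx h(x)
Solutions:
 h(x) = C1 + Integral(x/cos(x), x)


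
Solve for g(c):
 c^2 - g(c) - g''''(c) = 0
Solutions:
 g(c) = c^2 + (C1*sin(sqrt(2)*c/2) + C2*cos(sqrt(2)*c/2))*exp(-sqrt(2)*c/2) + (C3*sin(sqrt(2)*c/2) + C4*cos(sqrt(2)*c/2))*exp(sqrt(2)*c/2)


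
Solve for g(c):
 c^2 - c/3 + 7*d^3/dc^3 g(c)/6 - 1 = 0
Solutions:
 g(c) = C1 + C2*c + C3*c^2 - c^5/70 + c^4/84 + c^3/7


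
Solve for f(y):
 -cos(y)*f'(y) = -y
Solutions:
 f(y) = C1 + Integral(y/cos(y), y)


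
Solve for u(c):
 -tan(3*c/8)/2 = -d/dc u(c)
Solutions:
 u(c) = C1 - 4*log(cos(3*c/8))/3


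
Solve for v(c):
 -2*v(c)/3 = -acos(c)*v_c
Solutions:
 v(c) = C1*exp(2*Integral(1/acos(c), c)/3)


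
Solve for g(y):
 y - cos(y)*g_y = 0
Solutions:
 g(y) = C1 + Integral(y/cos(y), y)


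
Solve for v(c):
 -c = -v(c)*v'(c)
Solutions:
 v(c) = -sqrt(C1 + c^2)
 v(c) = sqrt(C1 + c^2)


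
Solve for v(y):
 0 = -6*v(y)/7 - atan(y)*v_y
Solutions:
 v(y) = C1*exp(-6*Integral(1/atan(y), y)/7)


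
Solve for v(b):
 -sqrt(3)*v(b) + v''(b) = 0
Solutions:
 v(b) = C1*exp(-3^(1/4)*b) + C2*exp(3^(1/4)*b)


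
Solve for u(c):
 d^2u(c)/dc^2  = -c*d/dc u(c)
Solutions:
 u(c) = C1 + C2*erf(sqrt(2)*c/2)


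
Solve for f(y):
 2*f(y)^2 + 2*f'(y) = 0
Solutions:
 f(y) = 1/(C1 + y)


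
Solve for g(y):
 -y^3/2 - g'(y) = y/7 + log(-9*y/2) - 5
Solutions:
 g(y) = C1 - y^4/8 - y^2/14 - y*log(-y) + y*(-2*log(3) + log(2) + 6)


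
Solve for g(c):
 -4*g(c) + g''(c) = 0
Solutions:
 g(c) = C1*exp(-2*c) + C2*exp(2*c)


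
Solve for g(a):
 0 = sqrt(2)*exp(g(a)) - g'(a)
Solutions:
 g(a) = log(-1/(C1 + sqrt(2)*a))


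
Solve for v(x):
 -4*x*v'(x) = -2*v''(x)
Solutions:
 v(x) = C1 + C2*erfi(x)


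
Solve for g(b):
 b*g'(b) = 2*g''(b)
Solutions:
 g(b) = C1 + C2*erfi(b/2)


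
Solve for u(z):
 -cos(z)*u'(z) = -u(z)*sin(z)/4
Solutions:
 u(z) = C1/cos(z)^(1/4)


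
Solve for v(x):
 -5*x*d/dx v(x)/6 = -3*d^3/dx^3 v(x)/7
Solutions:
 v(x) = C1 + Integral(C2*airyai(420^(1/3)*x/6) + C3*airybi(420^(1/3)*x/6), x)


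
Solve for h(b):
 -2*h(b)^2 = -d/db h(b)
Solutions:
 h(b) = -1/(C1 + 2*b)


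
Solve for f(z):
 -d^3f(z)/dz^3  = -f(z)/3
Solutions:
 f(z) = C3*exp(3^(2/3)*z/3) + (C1*sin(3^(1/6)*z/2) + C2*cos(3^(1/6)*z/2))*exp(-3^(2/3)*z/6)


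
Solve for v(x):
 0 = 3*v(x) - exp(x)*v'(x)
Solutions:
 v(x) = C1*exp(-3*exp(-x))


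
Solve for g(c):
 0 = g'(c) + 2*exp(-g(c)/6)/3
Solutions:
 g(c) = 6*log(C1 - c/9)


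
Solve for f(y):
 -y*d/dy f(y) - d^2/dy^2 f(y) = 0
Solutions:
 f(y) = C1 + C2*erf(sqrt(2)*y/2)


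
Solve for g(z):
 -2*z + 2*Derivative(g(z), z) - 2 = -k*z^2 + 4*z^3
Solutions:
 g(z) = C1 - k*z^3/6 + z^4/2 + z^2/2 + z


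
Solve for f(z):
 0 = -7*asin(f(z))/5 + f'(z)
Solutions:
 Integral(1/asin(_y), (_y, f(z))) = C1 + 7*z/5


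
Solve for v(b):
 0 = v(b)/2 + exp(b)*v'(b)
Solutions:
 v(b) = C1*exp(exp(-b)/2)


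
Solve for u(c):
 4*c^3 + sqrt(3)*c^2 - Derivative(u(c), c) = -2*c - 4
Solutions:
 u(c) = C1 + c^4 + sqrt(3)*c^3/3 + c^2 + 4*c


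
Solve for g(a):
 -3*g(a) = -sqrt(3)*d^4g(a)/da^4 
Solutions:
 g(a) = C1*exp(-3^(1/8)*a) + C2*exp(3^(1/8)*a) + C3*sin(3^(1/8)*a) + C4*cos(3^(1/8)*a)


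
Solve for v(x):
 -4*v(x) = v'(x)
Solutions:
 v(x) = C1*exp(-4*x)


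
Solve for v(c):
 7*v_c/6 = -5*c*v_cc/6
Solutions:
 v(c) = C1 + C2/c^(2/5)


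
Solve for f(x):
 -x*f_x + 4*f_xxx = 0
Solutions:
 f(x) = C1 + Integral(C2*airyai(2^(1/3)*x/2) + C3*airybi(2^(1/3)*x/2), x)


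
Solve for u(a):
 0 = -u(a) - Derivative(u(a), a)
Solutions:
 u(a) = C1*exp(-a)


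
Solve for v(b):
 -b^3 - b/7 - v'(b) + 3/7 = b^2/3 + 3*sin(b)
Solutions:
 v(b) = C1 - b^4/4 - b^3/9 - b^2/14 + 3*b/7 + 3*cos(b)


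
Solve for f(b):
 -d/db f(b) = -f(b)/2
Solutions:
 f(b) = C1*exp(b/2)


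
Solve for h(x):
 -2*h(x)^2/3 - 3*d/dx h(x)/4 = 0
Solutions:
 h(x) = 9/(C1 + 8*x)


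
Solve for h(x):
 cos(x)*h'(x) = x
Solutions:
 h(x) = C1 + Integral(x/cos(x), x)


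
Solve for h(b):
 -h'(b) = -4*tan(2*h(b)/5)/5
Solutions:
 h(b) = -5*asin(C1*exp(8*b/25))/2 + 5*pi/2
 h(b) = 5*asin(C1*exp(8*b/25))/2


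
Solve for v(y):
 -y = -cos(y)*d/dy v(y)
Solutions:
 v(y) = C1 + Integral(y/cos(y), y)


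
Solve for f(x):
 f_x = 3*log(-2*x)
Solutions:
 f(x) = C1 + 3*x*log(-x) + 3*x*(-1 + log(2))


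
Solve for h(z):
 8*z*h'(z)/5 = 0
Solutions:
 h(z) = C1


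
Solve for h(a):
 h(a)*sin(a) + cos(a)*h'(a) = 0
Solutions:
 h(a) = C1*cos(a)


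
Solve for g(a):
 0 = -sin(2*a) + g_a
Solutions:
 g(a) = C1 - cos(2*a)/2


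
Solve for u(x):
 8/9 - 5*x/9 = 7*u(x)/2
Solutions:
 u(x) = 16/63 - 10*x/63


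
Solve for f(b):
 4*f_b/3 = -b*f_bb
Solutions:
 f(b) = C1 + C2/b^(1/3)


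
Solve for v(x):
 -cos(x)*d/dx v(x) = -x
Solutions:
 v(x) = C1 + Integral(x/cos(x), x)


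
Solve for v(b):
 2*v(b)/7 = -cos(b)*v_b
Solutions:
 v(b) = C1*(sin(b) - 1)^(1/7)/(sin(b) + 1)^(1/7)


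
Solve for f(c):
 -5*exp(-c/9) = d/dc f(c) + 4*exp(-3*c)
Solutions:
 f(c) = C1 + 4*exp(-3*c)/3 + 45*exp(-c/9)


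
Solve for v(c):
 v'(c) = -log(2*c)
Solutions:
 v(c) = C1 - c*log(c) - c*log(2) + c


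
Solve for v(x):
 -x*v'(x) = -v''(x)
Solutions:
 v(x) = C1 + C2*erfi(sqrt(2)*x/2)


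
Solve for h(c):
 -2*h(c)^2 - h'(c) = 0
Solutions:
 h(c) = 1/(C1 + 2*c)


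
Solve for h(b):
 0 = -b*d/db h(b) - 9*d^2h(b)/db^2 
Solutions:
 h(b) = C1 + C2*erf(sqrt(2)*b/6)


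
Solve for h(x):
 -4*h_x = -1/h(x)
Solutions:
 h(x) = -sqrt(C1 + 2*x)/2
 h(x) = sqrt(C1 + 2*x)/2


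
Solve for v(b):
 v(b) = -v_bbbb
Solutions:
 v(b) = (C1*sin(sqrt(2)*b/2) + C2*cos(sqrt(2)*b/2))*exp(-sqrt(2)*b/2) + (C3*sin(sqrt(2)*b/2) + C4*cos(sqrt(2)*b/2))*exp(sqrt(2)*b/2)


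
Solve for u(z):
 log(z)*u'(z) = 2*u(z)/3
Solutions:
 u(z) = C1*exp(2*li(z)/3)


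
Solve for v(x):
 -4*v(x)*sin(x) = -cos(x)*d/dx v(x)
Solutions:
 v(x) = C1/cos(x)^4


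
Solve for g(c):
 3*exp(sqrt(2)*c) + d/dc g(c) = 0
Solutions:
 g(c) = C1 - 3*sqrt(2)*exp(sqrt(2)*c)/2


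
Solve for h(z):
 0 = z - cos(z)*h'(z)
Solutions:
 h(z) = C1 + Integral(z/cos(z), z)


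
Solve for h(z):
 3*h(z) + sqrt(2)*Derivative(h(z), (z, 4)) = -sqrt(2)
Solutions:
 h(z) = (C1*sin(2^(3/8)*3^(1/4)*z/2) + C2*cos(2^(3/8)*3^(1/4)*z/2))*exp(-2^(3/8)*3^(1/4)*z/2) + (C3*sin(2^(3/8)*3^(1/4)*z/2) + C4*cos(2^(3/8)*3^(1/4)*z/2))*exp(2^(3/8)*3^(1/4)*z/2) - sqrt(2)/3


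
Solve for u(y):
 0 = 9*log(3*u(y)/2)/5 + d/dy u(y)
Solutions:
 -5*Integral(1/(-log(_y) - log(3) + log(2)), (_y, u(y)))/9 = C1 - y


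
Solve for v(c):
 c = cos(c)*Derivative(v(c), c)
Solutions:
 v(c) = C1 + Integral(c/cos(c), c)


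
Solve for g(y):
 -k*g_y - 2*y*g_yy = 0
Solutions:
 g(y) = C1 + y^(1 - re(k)/2)*(C2*sin(log(y)*Abs(im(k))/2) + C3*cos(log(y)*im(k)/2))


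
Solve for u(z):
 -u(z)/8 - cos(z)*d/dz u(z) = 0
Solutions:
 u(z) = C1*(sin(z) - 1)^(1/16)/(sin(z) + 1)^(1/16)


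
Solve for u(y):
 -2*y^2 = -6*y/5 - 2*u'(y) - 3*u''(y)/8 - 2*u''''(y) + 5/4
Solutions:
 u(y) = C1 + C2*exp(-y*(-(32 + 5*sqrt(41))^(1/3) + (32 + 5*sqrt(41))^(-1/3))/8)*sin(sqrt(3)*y*((32 + 5*sqrt(41))^(-1/3) + (32 + 5*sqrt(41))^(1/3))/8) + C3*exp(-y*(-(32 + 5*sqrt(41))^(1/3) + (32 + 5*sqrt(41))^(-1/3))/8)*cos(sqrt(3)*y*((32 + 5*sqrt(41))^(-1/3) + (32 + 5*sqrt(41))^(1/3))/8) + C4*exp(y*(-(32 + 5*sqrt(41))^(1/3) + (32 + 5*sqrt(41))^(-1/3))/4) + y^3/3 - 39*y^2/80 + 517*y/640


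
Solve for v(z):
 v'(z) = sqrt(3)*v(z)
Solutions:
 v(z) = C1*exp(sqrt(3)*z)


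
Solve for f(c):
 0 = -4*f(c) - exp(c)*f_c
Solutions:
 f(c) = C1*exp(4*exp(-c))


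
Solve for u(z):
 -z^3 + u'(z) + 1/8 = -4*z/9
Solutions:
 u(z) = C1 + z^4/4 - 2*z^2/9 - z/8


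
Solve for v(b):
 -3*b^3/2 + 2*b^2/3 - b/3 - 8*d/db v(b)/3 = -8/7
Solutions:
 v(b) = C1 - 9*b^4/64 + b^3/12 - b^2/16 + 3*b/7


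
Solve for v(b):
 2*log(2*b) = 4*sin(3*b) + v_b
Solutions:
 v(b) = C1 + 2*b*log(b) - 2*b + 2*b*log(2) + 4*cos(3*b)/3


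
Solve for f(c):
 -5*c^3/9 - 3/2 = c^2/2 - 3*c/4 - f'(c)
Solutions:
 f(c) = C1 + 5*c^4/36 + c^3/6 - 3*c^2/8 + 3*c/2


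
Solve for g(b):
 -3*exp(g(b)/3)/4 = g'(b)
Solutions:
 g(b) = 3*log(1/(C1 + 3*b)) + 3*log(12)


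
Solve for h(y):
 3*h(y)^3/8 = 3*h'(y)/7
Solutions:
 h(y) = -2*sqrt(-1/(C1 + 7*y))
 h(y) = 2*sqrt(-1/(C1 + 7*y))


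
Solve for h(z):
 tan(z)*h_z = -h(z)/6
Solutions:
 h(z) = C1/sin(z)^(1/6)


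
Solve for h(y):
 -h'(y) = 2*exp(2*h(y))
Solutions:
 h(y) = log(-sqrt(-1/(C1 - 2*y))) - log(2)/2
 h(y) = log(-1/(C1 - 2*y))/2 - log(2)/2


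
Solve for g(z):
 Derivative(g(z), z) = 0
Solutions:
 g(z) = C1


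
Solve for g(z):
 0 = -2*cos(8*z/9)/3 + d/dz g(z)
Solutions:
 g(z) = C1 + 3*sin(8*z/9)/4


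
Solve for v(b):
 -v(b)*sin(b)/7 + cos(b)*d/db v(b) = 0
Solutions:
 v(b) = C1/cos(b)^(1/7)


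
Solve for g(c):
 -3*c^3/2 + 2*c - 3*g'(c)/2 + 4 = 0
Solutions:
 g(c) = C1 - c^4/4 + 2*c^2/3 + 8*c/3


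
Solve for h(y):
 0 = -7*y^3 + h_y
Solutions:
 h(y) = C1 + 7*y^4/4


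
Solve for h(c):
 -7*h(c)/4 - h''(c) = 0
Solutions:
 h(c) = C1*sin(sqrt(7)*c/2) + C2*cos(sqrt(7)*c/2)


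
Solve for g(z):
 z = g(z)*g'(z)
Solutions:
 g(z) = -sqrt(C1 + z^2)
 g(z) = sqrt(C1 + z^2)


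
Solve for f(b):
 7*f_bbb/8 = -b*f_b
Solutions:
 f(b) = C1 + Integral(C2*airyai(-2*7^(2/3)*b/7) + C3*airybi(-2*7^(2/3)*b/7), b)


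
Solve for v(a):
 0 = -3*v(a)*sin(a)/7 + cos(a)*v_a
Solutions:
 v(a) = C1/cos(a)^(3/7)


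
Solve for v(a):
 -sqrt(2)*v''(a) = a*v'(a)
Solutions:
 v(a) = C1 + C2*erf(2^(1/4)*a/2)


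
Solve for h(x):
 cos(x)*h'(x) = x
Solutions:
 h(x) = C1 + Integral(x/cos(x), x)


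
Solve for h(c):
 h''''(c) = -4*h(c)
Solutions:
 h(c) = (C1*sin(c) + C2*cos(c))*exp(-c) + (C3*sin(c) + C4*cos(c))*exp(c)


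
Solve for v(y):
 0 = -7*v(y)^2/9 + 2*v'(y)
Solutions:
 v(y) = -18/(C1 + 7*y)


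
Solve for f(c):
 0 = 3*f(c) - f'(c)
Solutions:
 f(c) = C1*exp(3*c)


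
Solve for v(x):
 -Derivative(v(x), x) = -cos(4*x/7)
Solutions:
 v(x) = C1 + 7*sin(4*x/7)/4


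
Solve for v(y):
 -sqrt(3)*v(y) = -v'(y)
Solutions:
 v(y) = C1*exp(sqrt(3)*y)


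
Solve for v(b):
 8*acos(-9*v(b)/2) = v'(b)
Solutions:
 Integral(1/acos(-9*_y/2), (_y, v(b))) = C1 + 8*b


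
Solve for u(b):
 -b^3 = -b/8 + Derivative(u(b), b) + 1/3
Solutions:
 u(b) = C1 - b^4/4 + b^2/16 - b/3


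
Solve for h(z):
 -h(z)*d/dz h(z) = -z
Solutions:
 h(z) = -sqrt(C1 + z^2)
 h(z) = sqrt(C1 + z^2)


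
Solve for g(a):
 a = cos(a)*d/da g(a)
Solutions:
 g(a) = C1 + Integral(a/cos(a), a)


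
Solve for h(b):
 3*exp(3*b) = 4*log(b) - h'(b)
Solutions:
 h(b) = C1 + 4*b*log(b) - 4*b - exp(3*b)


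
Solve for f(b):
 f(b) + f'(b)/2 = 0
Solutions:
 f(b) = C1*exp(-2*b)


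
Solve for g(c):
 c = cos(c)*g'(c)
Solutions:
 g(c) = C1 + Integral(c/cos(c), c)


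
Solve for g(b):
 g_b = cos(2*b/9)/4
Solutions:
 g(b) = C1 + 9*sin(2*b/9)/8


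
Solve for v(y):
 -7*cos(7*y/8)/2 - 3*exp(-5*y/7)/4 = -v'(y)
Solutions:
 v(y) = C1 + 4*sin(7*y/8) - 21*exp(-5*y/7)/20


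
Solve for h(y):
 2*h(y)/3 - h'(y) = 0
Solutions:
 h(y) = C1*exp(2*y/3)


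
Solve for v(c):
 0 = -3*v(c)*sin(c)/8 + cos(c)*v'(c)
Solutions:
 v(c) = C1/cos(c)^(3/8)


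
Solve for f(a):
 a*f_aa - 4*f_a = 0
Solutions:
 f(a) = C1 + C2*a^5


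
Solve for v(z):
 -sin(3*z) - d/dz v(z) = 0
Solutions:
 v(z) = C1 + cos(3*z)/3


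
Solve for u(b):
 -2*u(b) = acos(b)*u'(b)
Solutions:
 u(b) = C1*exp(-2*Integral(1/acos(b), b))


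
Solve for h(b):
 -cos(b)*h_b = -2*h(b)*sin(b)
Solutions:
 h(b) = C1/cos(b)^2


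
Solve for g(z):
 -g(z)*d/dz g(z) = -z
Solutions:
 g(z) = -sqrt(C1 + z^2)
 g(z) = sqrt(C1 + z^2)


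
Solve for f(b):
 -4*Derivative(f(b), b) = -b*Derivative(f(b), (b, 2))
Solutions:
 f(b) = C1 + C2*b^5


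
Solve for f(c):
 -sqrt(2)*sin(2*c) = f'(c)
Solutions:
 f(c) = C1 + sqrt(2)*cos(2*c)/2


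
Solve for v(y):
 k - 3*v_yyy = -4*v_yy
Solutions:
 v(y) = C1 + C2*y + C3*exp(4*y/3) - k*y^2/8


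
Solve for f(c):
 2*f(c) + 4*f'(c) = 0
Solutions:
 f(c) = C1*exp(-c/2)


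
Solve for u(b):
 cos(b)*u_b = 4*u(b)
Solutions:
 u(b) = C1*(sin(b)^2 + 2*sin(b) + 1)/(sin(b)^2 - 2*sin(b) + 1)


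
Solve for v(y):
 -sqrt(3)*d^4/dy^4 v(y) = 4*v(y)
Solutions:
 v(y) = (C1*sin(3^(7/8)*y/3) + C2*cos(3^(7/8)*y/3))*exp(-3^(7/8)*y/3) + (C3*sin(3^(7/8)*y/3) + C4*cos(3^(7/8)*y/3))*exp(3^(7/8)*y/3)


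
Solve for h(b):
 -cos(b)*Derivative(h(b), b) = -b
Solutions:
 h(b) = C1 + Integral(b/cos(b), b)


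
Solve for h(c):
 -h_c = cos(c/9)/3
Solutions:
 h(c) = C1 - 3*sin(c/9)


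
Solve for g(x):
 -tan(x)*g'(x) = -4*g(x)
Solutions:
 g(x) = C1*sin(x)^4


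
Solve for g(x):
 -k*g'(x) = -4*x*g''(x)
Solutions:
 g(x) = C1 + x^(re(k)/4 + 1)*(C2*sin(log(x)*Abs(im(k))/4) + C3*cos(log(x)*im(k)/4))


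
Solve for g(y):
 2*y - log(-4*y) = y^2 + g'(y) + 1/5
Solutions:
 g(y) = C1 - y^3/3 + y^2 - y*log(-y) + y*(4/5 - 2*log(2))


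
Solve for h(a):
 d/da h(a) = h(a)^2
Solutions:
 h(a) = -1/(C1 + a)


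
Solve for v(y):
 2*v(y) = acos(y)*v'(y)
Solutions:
 v(y) = C1*exp(2*Integral(1/acos(y), y))


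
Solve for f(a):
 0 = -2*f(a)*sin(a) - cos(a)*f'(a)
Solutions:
 f(a) = C1*cos(a)^2


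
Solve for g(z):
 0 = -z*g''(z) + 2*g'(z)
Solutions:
 g(z) = C1 + C2*z^3


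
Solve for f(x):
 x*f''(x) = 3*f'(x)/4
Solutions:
 f(x) = C1 + C2*x^(7/4)


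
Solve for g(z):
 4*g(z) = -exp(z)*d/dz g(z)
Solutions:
 g(z) = C1*exp(4*exp(-z))


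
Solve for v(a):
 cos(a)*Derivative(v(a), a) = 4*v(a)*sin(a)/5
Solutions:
 v(a) = C1/cos(a)^(4/5)


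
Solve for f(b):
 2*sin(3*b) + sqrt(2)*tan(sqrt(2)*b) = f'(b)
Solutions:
 f(b) = C1 - log(cos(sqrt(2)*b)) - 2*cos(3*b)/3


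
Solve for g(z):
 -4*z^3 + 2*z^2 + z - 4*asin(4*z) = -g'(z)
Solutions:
 g(z) = C1 + z^4 - 2*z^3/3 - z^2/2 + 4*z*asin(4*z) + sqrt(1 - 16*z^2)


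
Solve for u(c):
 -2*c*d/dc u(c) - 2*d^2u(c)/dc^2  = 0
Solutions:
 u(c) = C1 + C2*erf(sqrt(2)*c/2)


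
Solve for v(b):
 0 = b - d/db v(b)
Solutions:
 v(b) = C1 + b^2/2


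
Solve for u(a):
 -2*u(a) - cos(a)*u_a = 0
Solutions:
 u(a) = C1*(sin(a) - 1)/(sin(a) + 1)


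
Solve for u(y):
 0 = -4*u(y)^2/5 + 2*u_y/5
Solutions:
 u(y) = -1/(C1 + 2*y)


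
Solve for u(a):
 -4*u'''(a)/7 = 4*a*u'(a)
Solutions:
 u(a) = C1 + Integral(C2*airyai(-7^(1/3)*a) + C3*airybi(-7^(1/3)*a), a)


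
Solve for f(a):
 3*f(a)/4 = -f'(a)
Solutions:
 f(a) = C1*exp(-3*a/4)


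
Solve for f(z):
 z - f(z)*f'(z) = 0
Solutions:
 f(z) = -sqrt(C1 + z^2)
 f(z) = sqrt(C1 + z^2)


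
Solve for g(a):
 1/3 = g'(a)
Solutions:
 g(a) = C1 + a/3


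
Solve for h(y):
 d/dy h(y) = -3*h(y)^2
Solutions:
 h(y) = 1/(C1 + 3*y)


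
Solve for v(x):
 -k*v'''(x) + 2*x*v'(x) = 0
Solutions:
 v(x) = C1 + Integral(C2*airyai(2^(1/3)*x*(1/k)^(1/3)) + C3*airybi(2^(1/3)*x*(1/k)^(1/3)), x)


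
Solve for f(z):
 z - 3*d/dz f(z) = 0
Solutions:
 f(z) = C1 + z^2/6


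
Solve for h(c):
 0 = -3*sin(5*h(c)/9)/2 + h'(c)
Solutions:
 -3*c/2 + 9*log(cos(5*h(c)/9) - 1)/10 - 9*log(cos(5*h(c)/9) + 1)/10 = C1


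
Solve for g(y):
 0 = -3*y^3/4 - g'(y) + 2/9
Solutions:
 g(y) = C1 - 3*y^4/16 + 2*y/9


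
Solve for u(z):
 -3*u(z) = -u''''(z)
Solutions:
 u(z) = C1*exp(-3^(1/4)*z) + C2*exp(3^(1/4)*z) + C3*sin(3^(1/4)*z) + C4*cos(3^(1/4)*z)


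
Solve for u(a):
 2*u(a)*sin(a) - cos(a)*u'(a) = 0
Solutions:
 u(a) = C1/cos(a)^2


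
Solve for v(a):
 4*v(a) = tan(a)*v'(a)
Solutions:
 v(a) = C1*sin(a)^4


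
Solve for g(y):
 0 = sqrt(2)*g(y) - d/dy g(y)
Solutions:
 g(y) = C1*exp(sqrt(2)*y)


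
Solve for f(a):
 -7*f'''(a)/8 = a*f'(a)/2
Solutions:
 f(a) = C1 + Integral(C2*airyai(-14^(2/3)*a/7) + C3*airybi(-14^(2/3)*a/7), a)


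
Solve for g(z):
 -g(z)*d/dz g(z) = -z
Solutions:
 g(z) = -sqrt(C1 + z^2)
 g(z) = sqrt(C1 + z^2)


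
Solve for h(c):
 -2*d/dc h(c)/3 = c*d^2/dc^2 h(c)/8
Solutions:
 h(c) = C1 + C2/c^(13/3)


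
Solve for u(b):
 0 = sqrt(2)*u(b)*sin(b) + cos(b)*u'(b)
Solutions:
 u(b) = C1*cos(b)^(sqrt(2))


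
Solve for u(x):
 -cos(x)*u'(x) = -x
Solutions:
 u(x) = C1 + Integral(x/cos(x), x)


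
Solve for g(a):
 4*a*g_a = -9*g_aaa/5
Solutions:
 g(a) = C1 + Integral(C2*airyai(-60^(1/3)*a/3) + C3*airybi(-60^(1/3)*a/3), a)


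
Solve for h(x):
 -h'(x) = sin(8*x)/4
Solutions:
 h(x) = C1 + cos(8*x)/32


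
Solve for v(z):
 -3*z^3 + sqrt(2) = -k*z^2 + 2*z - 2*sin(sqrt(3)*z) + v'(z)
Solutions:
 v(z) = C1 + k*z^3/3 - 3*z^4/4 - z^2 + sqrt(2)*z - 2*sqrt(3)*cos(sqrt(3)*z)/3


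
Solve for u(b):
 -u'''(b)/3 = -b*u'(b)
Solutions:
 u(b) = C1 + Integral(C2*airyai(3^(1/3)*b) + C3*airybi(3^(1/3)*b), b)


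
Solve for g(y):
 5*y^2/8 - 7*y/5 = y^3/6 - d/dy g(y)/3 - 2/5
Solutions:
 g(y) = C1 + y^4/8 - 5*y^3/8 + 21*y^2/10 - 6*y/5


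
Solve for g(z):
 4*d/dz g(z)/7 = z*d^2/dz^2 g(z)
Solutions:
 g(z) = C1 + C2*z^(11/7)


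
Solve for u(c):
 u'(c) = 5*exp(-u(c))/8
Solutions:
 u(c) = log(C1 + 5*c/8)


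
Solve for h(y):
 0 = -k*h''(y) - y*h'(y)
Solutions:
 h(y) = C1 + C2*sqrt(k)*erf(sqrt(2)*y*sqrt(1/k)/2)


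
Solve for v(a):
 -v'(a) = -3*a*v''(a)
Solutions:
 v(a) = C1 + C2*a^(4/3)


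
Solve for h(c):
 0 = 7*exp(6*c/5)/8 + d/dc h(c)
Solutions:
 h(c) = C1 - 35*exp(6*c/5)/48


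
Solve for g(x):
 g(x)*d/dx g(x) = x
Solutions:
 g(x) = -sqrt(C1 + x^2)
 g(x) = sqrt(C1 + x^2)


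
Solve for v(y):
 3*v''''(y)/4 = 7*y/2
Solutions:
 v(y) = C1 + C2*y + C3*y^2 + C4*y^3 + 7*y^5/180


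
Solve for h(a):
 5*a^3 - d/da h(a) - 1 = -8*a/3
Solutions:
 h(a) = C1 + 5*a^4/4 + 4*a^2/3 - a


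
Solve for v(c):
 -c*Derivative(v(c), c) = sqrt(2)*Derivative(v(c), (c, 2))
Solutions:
 v(c) = C1 + C2*erf(2^(1/4)*c/2)


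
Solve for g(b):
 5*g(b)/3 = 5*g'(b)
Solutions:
 g(b) = C1*exp(b/3)


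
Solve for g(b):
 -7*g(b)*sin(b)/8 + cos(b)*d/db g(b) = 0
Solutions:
 g(b) = C1/cos(b)^(7/8)


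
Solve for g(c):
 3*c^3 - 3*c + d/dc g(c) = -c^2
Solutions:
 g(c) = C1 - 3*c^4/4 - c^3/3 + 3*c^2/2


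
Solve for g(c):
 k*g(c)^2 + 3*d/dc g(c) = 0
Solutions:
 g(c) = 3/(C1 + c*k)


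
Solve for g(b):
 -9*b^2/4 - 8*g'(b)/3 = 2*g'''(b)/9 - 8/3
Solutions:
 g(b) = C1 + C2*sin(2*sqrt(3)*b) + C3*cos(2*sqrt(3)*b) - 9*b^3/32 + 73*b/64


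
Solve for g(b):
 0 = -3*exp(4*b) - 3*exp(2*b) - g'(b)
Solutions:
 g(b) = C1 - 3*exp(4*b)/4 - 3*exp(2*b)/2


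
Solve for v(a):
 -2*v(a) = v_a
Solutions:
 v(a) = C1*exp(-2*a)


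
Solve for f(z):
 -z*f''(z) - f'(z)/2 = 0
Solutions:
 f(z) = C1 + C2*sqrt(z)


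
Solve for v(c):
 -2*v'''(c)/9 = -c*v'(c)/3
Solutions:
 v(c) = C1 + Integral(C2*airyai(2^(2/3)*3^(1/3)*c/2) + C3*airybi(2^(2/3)*3^(1/3)*c/2), c)


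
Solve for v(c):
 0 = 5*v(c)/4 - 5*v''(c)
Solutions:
 v(c) = C1*exp(-c/2) + C2*exp(c/2)


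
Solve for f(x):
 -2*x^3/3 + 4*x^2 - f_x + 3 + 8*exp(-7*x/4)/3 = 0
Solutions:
 f(x) = C1 - x^4/6 + 4*x^3/3 + 3*x - 32*exp(-7*x/4)/21


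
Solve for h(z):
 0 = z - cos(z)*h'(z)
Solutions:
 h(z) = C1 + Integral(z/cos(z), z)


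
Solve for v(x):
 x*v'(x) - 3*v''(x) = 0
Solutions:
 v(x) = C1 + C2*erfi(sqrt(6)*x/6)


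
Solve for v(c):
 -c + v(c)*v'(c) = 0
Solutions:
 v(c) = -sqrt(C1 + c^2)
 v(c) = sqrt(C1 + c^2)


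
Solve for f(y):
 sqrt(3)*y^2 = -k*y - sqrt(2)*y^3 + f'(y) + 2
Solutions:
 f(y) = C1 + k*y^2/2 + sqrt(2)*y^4/4 + sqrt(3)*y^3/3 - 2*y


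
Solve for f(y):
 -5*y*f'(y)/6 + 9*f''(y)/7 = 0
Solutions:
 f(y) = C1 + C2*erfi(sqrt(105)*y/18)


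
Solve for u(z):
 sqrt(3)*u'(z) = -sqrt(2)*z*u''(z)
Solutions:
 u(z) = C1 + C2*z^(1 - sqrt(6)/2)


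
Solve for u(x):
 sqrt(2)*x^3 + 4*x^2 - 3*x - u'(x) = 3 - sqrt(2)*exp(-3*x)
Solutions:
 u(x) = C1 + sqrt(2)*x^4/4 + 4*x^3/3 - 3*x^2/2 - 3*x - sqrt(2)*exp(-3*x)/3


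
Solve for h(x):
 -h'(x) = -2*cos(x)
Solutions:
 h(x) = C1 + 2*sin(x)


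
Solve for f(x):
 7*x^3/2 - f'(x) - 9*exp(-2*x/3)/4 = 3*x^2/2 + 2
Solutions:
 f(x) = C1 + 7*x^4/8 - x^3/2 - 2*x + 27*exp(-2*x/3)/8


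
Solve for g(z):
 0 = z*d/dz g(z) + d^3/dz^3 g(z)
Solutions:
 g(z) = C1 + Integral(C2*airyai(-z) + C3*airybi(-z), z)


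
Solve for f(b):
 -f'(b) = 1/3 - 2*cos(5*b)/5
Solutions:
 f(b) = C1 - b/3 + 2*sin(5*b)/25


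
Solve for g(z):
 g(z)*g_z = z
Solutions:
 g(z) = -sqrt(C1 + z^2)
 g(z) = sqrt(C1 + z^2)


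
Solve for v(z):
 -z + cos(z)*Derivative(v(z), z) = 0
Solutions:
 v(z) = C1 + Integral(z/cos(z), z)


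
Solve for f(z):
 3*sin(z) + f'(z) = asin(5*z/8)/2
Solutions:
 f(z) = C1 + z*asin(5*z/8)/2 + sqrt(64 - 25*z^2)/10 + 3*cos(z)


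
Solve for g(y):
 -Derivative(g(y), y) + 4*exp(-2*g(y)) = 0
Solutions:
 g(y) = log(-sqrt(C1 + 8*y))
 g(y) = log(C1 + 8*y)/2


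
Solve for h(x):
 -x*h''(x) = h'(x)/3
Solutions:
 h(x) = C1 + C2*x^(2/3)


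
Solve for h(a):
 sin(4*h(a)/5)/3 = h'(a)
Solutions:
 -a/3 + 5*log(cos(4*h(a)/5) - 1)/8 - 5*log(cos(4*h(a)/5) + 1)/8 = C1


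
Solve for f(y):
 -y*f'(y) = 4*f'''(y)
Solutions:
 f(y) = C1 + Integral(C2*airyai(-2^(1/3)*y/2) + C3*airybi(-2^(1/3)*y/2), y)


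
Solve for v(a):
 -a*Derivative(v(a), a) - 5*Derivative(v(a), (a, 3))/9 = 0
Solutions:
 v(a) = C1 + Integral(C2*airyai(-15^(2/3)*a/5) + C3*airybi(-15^(2/3)*a/5), a)


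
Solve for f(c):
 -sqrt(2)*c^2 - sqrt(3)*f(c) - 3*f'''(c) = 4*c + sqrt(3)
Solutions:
 f(c) = C3*exp(-3^(5/6)*c/3) - sqrt(6)*c^2/3 - 4*sqrt(3)*c/3 + (C1*sin(3^(1/3)*c/2) + C2*cos(3^(1/3)*c/2))*exp(3^(5/6)*c/6) - 1


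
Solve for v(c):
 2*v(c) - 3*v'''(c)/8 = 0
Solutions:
 v(c) = C3*exp(2*2^(1/3)*3^(2/3)*c/3) + (C1*sin(2^(1/3)*3^(1/6)*c) + C2*cos(2^(1/3)*3^(1/6)*c))*exp(-2^(1/3)*3^(2/3)*c/3)


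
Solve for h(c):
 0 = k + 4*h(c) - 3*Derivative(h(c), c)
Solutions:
 h(c) = C1*exp(4*c/3) - k/4


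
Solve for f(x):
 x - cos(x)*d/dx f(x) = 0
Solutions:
 f(x) = C1 + Integral(x/cos(x), x)


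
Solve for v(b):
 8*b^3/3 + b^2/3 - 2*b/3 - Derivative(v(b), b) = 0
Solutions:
 v(b) = C1 + 2*b^4/3 + b^3/9 - b^2/3


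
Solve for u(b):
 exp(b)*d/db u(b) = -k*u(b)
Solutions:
 u(b) = C1*exp(k*exp(-b))


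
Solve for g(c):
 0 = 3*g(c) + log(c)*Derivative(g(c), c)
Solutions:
 g(c) = C1*exp(-3*li(c))


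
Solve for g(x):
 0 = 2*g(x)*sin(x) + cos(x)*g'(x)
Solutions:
 g(x) = C1*cos(x)^2


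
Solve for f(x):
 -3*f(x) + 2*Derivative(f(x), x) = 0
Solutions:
 f(x) = C1*exp(3*x/2)


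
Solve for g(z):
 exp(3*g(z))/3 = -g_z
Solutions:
 g(z) = log((-1 - sqrt(3)*I)*(1/(C1 + z))^(1/3)/2)
 g(z) = log((-1 + sqrt(3)*I)*(1/(C1 + z))^(1/3)/2)
 g(z) = log(1/(C1 + z))/3


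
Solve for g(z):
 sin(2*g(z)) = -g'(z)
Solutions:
 g(z) = pi - acos((-C1 - exp(4*z))/(C1 - exp(4*z)))/2
 g(z) = acos((-C1 - exp(4*z))/(C1 - exp(4*z)))/2


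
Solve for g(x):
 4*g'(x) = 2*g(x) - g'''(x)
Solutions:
 g(x) = C1*exp(x*(-3*(1 + sqrt(273)/9)^(1/3) + 4/(1 + sqrt(273)/9)^(1/3))/6)*sin(sqrt(3)*x*(4/(1 + sqrt(273)/9)^(1/3) + 3*(1 + sqrt(273)/9)^(1/3))/6) + C2*exp(x*(-3*(1 + sqrt(273)/9)^(1/3) + 4/(1 + sqrt(273)/9)^(1/3))/6)*cos(sqrt(3)*x*(4/(1 + sqrt(273)/9)^(1/3) + 3*(1 + sqrt(273)/9)^(1/3))/6) + C3*exp(x*(-4/(3*(1 + sqrt(273)/9)^(1/3)) + (1 + sqrt(273)/9)^(1/3)))


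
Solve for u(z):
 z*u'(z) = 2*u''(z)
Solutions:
 u(z) = C1 + C2*erfi(z/2)


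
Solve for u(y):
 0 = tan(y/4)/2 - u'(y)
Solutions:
 u(y) = C1 - 2*log(cos(y/4))


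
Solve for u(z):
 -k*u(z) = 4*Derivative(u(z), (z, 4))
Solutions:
 u(z) = C1*exp(-sqrt(2)*z*(-k)^(1/4)/2) + C2*exp(sqrt(2)*z*(-k)^(1/4)/2) + C3*exp(-sqrt(2)*I*z*(-k)^(1/4)/2) + C4*exp(sqrt(2)*I*z*(-k)^(1/4)/2)


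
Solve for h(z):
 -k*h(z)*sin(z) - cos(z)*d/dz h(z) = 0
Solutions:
 h(z) = C1*exp(k*log(cos(z)))


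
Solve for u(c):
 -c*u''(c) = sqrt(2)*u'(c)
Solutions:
 u(c) = C1 + C2*c^(1 - sqrt(2))


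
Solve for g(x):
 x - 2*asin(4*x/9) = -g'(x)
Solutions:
 g(x) = C1 - x^2/2 + 2*x*asin(4*x/9) + sqrt(81 - 16*x^2)/2


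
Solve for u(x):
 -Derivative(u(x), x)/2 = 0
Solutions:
 u(x) = C1


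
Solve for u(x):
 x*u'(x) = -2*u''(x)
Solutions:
 u(x) = C1 + C2*erf(x/2)


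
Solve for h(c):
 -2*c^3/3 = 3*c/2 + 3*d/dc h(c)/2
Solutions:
 h(c) = C1 - c^4/9 - c^2/2


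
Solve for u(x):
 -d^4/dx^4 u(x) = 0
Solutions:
 u(x) = C1 + C2*x + C3*x^2 + C4*x^3


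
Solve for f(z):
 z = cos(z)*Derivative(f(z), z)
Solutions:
 f(z) = C1 + Integral(z/cos(z), z)


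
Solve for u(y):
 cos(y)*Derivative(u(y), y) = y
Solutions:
 u(y) = C1 + Integral(y/cos(y), y)


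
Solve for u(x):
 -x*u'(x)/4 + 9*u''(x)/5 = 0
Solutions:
 u(x) = C1 + C2*erfi(sqrt(10)*x/12)


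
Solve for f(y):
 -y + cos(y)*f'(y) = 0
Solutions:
 f(y) = C1 + Integral(y/cos(y), y)


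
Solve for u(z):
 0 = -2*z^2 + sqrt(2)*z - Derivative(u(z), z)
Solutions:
 u(z) = C1 - 2*z^3/3 + sqrt(2)*z^2/2


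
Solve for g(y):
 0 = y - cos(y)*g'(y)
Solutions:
 g(y) = C1 + Integral(y/cos(y), y)


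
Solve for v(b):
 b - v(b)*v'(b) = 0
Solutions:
 v(b) = -sqrt(C1 + b^2)
 v(b) = sqrt(C1 + b^2)


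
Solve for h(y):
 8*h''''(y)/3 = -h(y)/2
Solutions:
 h(y) = (C1*sin(sqrt(2)*3^(1/4)*y/4) + C2*cos(sqrt(2)*3^(1/4)*y/4))*exp(-sqrt(2)*3^(1/4)*y/4) + (C3*sin(sqrt(2)*3^(1/4)*y/4) + C4*cos(sqrt(2)*3^(1/4)*y/4))*exp(sqrt(2)*3^(1/4)*y/4)


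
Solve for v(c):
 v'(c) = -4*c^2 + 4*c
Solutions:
 v(c) = C1 - 4*c^3/3 + 2*c^2


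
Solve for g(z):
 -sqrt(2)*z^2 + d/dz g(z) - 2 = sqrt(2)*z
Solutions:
 g(z) = C1 + sqrt(2)*z^3/3 + sqrt(2)*z^2/2 + 2*z


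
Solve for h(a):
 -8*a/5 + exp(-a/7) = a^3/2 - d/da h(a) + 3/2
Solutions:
 h(a) = C1 + a^4/8 + 4*a^2/5 + 3*a/2 + 7*exp(-a/7)


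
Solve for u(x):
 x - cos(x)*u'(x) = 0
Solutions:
 u(x) = C1 + Integral(x/cos(x), x)


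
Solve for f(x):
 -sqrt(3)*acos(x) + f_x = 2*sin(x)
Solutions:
 f(x) = C1 + sqrt(3)*(x*acos(x) - sqrt(1 - x^2)) - 2*cos(x)


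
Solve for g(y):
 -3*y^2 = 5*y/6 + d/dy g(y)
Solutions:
 g(y) = C1 - y^3 - 5*y^2/12


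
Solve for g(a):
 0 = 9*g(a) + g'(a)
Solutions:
 g(a) = C1*exp(-9*a)


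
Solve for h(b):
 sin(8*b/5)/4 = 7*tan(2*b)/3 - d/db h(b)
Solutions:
 h(b) = C1 - 7*log(cos(2*b))/6 + 5*cos(8*b/5)/32


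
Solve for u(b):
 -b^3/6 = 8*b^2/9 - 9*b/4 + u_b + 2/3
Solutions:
 u(b) = C1 - b^4/24 - 8*b^3/27 + 9*b^2/8 - 2*b/3


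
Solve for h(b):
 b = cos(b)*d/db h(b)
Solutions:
 h(b) = C1 + Integral(b/cos(b), b)


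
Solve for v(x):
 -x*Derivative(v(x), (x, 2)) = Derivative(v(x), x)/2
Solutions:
 v(x) = C1 + C2*sqrt(x)


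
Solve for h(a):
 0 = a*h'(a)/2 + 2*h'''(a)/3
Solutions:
 h(a) = C1 + Integral(C2*airyai(-6^(1/3)*a/2) + C3*airybi(-6^(1/3)*a/2), a)


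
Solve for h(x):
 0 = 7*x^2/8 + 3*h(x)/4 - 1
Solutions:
 h(x) = 4/3 - 7*x^2/6


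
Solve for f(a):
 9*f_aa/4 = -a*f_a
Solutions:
 f(a) = C1 + C2*erf(sqrt(2)*a/3)


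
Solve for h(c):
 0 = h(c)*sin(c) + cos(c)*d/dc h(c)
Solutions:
 h(c) = C1*cos(c)


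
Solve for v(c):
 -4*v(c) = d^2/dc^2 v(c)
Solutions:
 v(c) = C1*sin(2*c) + C2*cos(2*c)


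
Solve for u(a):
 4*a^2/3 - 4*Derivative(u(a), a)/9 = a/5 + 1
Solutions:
 u(a) = C1 + a^3 - 9*a^2/40 - 9*a/4


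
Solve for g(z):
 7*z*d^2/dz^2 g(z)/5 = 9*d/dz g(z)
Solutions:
 g(z) = C1 + C2*z^(52/7)


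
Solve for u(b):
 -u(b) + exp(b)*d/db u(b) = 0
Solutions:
 u(b) = C1*exp(-exp(-b))


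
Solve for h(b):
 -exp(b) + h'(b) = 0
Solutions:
 h(b) = C1 + exp(b)


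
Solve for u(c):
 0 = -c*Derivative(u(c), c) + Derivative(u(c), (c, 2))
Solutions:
 u(c) = C1 + C2*erfi(sqrt(2)*c/2)


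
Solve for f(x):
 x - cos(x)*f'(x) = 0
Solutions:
 f(x) = C1 + Integral(x/cos(x), x)


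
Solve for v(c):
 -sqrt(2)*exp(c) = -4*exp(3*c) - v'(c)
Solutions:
 v(c) = C1 - 4*exp(3*c)/3 + sqrt(2)*exp(c)


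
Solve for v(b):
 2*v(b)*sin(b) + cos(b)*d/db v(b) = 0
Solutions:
 v(b) = C1*cos(b)^2


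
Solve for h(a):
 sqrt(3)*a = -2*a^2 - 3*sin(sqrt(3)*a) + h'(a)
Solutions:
 h(a) = C1 + 2*a^3/3 + sqrt(3)*a^2/2 - sqrt(3)*cos(sqrt(3)*a)


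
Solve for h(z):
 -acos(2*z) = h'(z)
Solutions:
 h(z) = C1 - z*acos(2*z) + sqrt(1 - 4*z^2)/2


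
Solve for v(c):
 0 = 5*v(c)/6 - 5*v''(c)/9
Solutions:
 v(c) = C1*exp(-sqrt(6)*c/2) + C2*exp(sqrt(6)*c/2)


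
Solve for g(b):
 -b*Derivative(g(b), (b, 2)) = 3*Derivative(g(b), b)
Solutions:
 g(b) = C1 + C2/b^2


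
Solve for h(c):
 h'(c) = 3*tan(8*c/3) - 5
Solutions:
 h(c) = C1 - 5*c - 9*log(cos(8*c/3))/8


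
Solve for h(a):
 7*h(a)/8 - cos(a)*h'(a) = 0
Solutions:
 h(a) = C1*(sin(a) + 1)^(7/16)/(sin(a) - 1)^(7/16)


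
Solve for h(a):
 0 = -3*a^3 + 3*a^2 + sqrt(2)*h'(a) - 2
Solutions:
 h(a) = C1 + 3*sqrt(2)*a^4/8 - sqrt(2)*a^3/2 + sqrt(2)*a


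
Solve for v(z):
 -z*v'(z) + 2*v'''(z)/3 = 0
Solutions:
 v(z) = C1 + Integral(C2*airyai(2^(2/3)*3^(1/3)*z/2) + C3*airybi(2^(2/3)*3^(1/3)*z/2), z)


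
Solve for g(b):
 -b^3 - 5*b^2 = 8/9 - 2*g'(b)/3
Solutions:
 g(b) = C1 + 3*b^4/8 + 5*b^3/2 + 4*b/3


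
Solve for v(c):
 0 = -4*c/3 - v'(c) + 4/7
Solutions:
 v(c) = C1 - 2*c^2/3 + 4*c/7


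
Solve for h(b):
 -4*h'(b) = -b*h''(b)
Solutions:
 h(b) = C1 + C2*b^5


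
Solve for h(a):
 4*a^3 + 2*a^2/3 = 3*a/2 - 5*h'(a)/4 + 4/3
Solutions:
 h(a) = C1 - 4*a^4/5 - 8*a^3/45 + 3*a^2/5 + 16*a/15


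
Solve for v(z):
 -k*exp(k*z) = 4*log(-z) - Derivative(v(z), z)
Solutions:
 v(z) = C1 + 4*z*log(-z) - 4*z + exp(k*z)


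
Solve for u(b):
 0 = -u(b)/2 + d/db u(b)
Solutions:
 u(b) = C1*exp(b/2)


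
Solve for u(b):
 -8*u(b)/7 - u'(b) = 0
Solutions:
 u(b) = C1*exp(-8*b/7)


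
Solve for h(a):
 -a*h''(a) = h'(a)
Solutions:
 h(a) = C1 + C2*log(a)


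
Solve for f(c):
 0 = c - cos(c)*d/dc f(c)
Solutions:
 f(c) = C1 + Integral(c/cos(c), c)


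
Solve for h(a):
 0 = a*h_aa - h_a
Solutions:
 h(a) = C1 + C2*a^2


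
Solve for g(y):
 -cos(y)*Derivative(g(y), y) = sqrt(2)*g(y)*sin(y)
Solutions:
 g(y) = C1*cos(y)^(sqrt(2))


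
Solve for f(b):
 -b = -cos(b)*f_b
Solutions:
 f(b) = C1 + Integral(b/cos(b), b)


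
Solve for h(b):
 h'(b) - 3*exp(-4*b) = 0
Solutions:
 h(b) = C1 - 3*exp(-4*b)/4


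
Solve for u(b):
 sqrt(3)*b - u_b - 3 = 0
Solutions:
 u(b) = C1 + sqrt(3)*b^2/2 - 3*b


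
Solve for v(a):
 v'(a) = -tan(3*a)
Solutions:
 v(a) = C1 + log(cos(3*a))/3


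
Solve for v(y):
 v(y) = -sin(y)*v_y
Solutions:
 v(y) = C1*sqrt(cos(y) + 1)/sqrt(cos(y) - 1)


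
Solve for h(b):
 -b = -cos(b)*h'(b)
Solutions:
 h(b) = C1 + Integral(b/cos(b), b)


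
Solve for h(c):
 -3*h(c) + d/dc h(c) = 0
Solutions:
 h(c) = C1*exp(3*c)


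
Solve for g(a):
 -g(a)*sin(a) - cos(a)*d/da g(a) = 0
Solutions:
 g(a) = C1*cos(a)


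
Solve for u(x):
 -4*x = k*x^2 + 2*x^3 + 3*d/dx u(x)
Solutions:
 u(x) = C1 - k*x^3/9 - x^4/6 - 2*x^2/3


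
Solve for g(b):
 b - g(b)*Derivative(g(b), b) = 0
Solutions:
 g(b) = -sqrt(C1 + b^2)
 g(b) = sqrt(C1 + b^2)


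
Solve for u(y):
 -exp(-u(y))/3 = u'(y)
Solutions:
 u(y) = log(C1 - y/3)


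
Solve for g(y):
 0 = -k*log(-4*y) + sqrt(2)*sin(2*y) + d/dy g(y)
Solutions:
 g(y) = C1 + k*y*(log(-y) - 1) + 2*k*y*log(2) + sqrt(2)*cos(2*y)/2
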